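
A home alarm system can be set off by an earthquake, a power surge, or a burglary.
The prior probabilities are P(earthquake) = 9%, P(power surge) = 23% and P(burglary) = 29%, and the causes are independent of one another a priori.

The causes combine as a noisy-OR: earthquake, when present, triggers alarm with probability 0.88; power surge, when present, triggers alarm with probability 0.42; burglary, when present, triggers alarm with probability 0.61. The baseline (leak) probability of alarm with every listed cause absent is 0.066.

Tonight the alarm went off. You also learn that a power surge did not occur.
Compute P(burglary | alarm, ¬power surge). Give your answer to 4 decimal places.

Under noisy-OR, P(alarm | causes) = 1 − (1−0.066)·∏(1−qᵢ) over the active causes.
Weight on burglary=true, given the evidence: 0.167772 + 0.024959 = 0.192731
Normalizer over all consistent configurations: 0.066*0.91*0.71 + 0.63574*0.91*0.29 + 0.88792*0.09*0.71 + 0.956289*0.09*0.29 = 0.292112
Posterior = 0.192731 / 0.292112 ≈ 0.6598

P(burglary | alarm, ¬power surge) ≈ 0.6598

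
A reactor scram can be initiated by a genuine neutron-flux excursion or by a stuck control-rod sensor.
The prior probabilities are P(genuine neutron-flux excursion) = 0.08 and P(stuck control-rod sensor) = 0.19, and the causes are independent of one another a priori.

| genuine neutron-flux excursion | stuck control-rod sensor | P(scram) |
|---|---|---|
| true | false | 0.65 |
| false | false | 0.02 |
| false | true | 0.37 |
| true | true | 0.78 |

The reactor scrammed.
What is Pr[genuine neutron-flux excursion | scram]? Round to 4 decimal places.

Pr[genuine neutron-flux excursion | scram] ≈ 0.4041

Sum P(scram|·) weighted by the priors over the 4 (genuine neutron-flux excursion, stuck control-rod sensor) configurations:
  P(scram) = 0.02×0.92×0.81 + 0.37×0.92×0.19 + 0.65×0.08×0.81 + 0.78×0.08×0.19
        = 0.014904 + 0.064676 + 0.042120 + 0.011856 = 0.133556
Keeping only the genuine neutron-flux excursion-present terms gives 0.053976, so
  P(genuine neutron-flux excursion | scram) = 0.053976 / 0.133556 ≈ 0.4041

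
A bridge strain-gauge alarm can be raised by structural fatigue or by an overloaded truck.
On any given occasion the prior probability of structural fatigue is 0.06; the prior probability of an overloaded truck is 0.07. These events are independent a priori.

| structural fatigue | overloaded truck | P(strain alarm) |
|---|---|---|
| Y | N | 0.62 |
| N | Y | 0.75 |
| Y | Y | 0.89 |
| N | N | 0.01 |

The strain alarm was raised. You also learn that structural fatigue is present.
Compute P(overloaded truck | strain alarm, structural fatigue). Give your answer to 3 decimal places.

For the numerator, keep only overloaded truck=true terms: 0.89×0.07 = 0.062300
The normalizing constant is 0.62×0.93 + 0.89×0.07 = 0.638900
Posterior = 0.062300 / 0.638900 ≈ 0.098

P(overloaded truck | strain alarm, structural fatigue) ≈ 0.098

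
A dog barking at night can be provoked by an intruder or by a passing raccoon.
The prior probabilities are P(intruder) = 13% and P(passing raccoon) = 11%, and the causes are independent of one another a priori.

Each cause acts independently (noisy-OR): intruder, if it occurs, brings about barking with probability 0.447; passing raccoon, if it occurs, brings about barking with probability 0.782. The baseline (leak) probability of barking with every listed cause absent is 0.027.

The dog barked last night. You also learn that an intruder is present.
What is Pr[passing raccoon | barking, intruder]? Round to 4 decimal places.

Pr[passing raccoon | barking, intruder] ≈ 0.1911

Under noisy-OR, P(barking | causes) = 1 − (1−0.027)·∏(1−qᵢ) over the active causes.
By total probability over both values of passing raccoon:
  P(barking | intruder) = 0.461931*0.89 + 0.882701*0.11
        = 0.411119 + 0.097097 = 0.508216
The terms with passing raccoon present sum to 0.097097, so
  P(passing raccoon | barking, intruder) = 0.097097 / 0.508216 ≈ 0.1911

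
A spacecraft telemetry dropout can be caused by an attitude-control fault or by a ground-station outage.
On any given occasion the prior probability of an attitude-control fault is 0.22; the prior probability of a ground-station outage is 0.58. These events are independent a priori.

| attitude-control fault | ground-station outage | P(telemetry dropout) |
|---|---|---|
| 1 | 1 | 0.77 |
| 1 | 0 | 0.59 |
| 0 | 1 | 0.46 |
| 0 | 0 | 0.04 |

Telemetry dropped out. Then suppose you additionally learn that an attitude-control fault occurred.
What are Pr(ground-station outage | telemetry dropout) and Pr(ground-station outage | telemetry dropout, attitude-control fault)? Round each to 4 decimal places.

Pr(ground-station outage | telemetry dropout) ≈ 0.8192; Pr(ground-station outage | telemetry dropout, attitude-control fault) ≈ 0.6431

Enumerate the 4 (attitude-control fault, ground-station outage) configurations and weight by the priors:
  P(telemetry dropout) = 0.04·0.78·0.42 + 0.46·0.78·0.58 + 0.59·0.22·0.42 + 0.77·0.22·0.58
        = 0.013104 + 0.208104 + 0.054516 + 0.098252 = 0.373976
Keeping only the ground-station outage-present terms gives 0.306356, so
  P(ground-station outage | telemetry dropout) = 0.306356 / 0.373976 ≈ 0.8192

Now condition on the additional information:
P(telemetry dropout | attitude-control fault) = 0.59×0.42 + 0.77×0.58 = 0.247800 + 0.446600 = 0.694400
Restricting to configurations with ground-station outage present: 0.77×0.58 = 0.446600.
Hence the posterior is 0.446600/0.694400 ≈ 0.6431.
The drop from 0.8192 to 0.6431 is the explaining-away (discounting) effect.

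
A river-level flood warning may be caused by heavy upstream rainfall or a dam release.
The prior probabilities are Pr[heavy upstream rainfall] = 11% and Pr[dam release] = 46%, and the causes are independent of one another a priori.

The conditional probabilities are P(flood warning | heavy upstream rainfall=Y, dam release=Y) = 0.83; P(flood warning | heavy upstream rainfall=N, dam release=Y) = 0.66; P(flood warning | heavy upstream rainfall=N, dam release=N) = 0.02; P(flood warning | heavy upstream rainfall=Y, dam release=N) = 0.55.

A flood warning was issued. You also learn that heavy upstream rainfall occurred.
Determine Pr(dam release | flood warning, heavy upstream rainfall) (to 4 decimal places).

Pr(dam release | flood warning, heavy upstream rainfall) ≈ 0.5625

For the numerator, keep only dam release=true terms: 0.83*0.46 = 0.381800
Denominator P(flood warning | heavy upstream rainfall): 0.55*0.54 + 0.83*0.46 = 0.678800
P(dam release | flood warning, heavy upstream rainfall) = 0.381800/0.678800 ≈ 0.5625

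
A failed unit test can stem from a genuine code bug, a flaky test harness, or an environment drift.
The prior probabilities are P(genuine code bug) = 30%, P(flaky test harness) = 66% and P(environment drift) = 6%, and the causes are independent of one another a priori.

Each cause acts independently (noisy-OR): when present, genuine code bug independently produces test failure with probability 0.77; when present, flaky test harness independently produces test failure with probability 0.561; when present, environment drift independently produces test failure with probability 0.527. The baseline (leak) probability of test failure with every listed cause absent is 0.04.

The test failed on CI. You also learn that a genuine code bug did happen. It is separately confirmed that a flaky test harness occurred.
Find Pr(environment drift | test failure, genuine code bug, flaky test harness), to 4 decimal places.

Under noisy-OR, P(test failure | causes) = 1 − (1−0.04)·∏(1−qᵢ) over the active causes.
Numerator (weight on configurations with environment drift): 0.954152×0.06 = 0.057249
The normalizing constant is 0.903069×0.94 + 0.954152×0.06 = 0.906134
Posterior = 0.057249 / 0.906134 ≈ 0.0632

Pr(environment drift | test failure, genuine code bug, flaky test harness) ≈ 0.0632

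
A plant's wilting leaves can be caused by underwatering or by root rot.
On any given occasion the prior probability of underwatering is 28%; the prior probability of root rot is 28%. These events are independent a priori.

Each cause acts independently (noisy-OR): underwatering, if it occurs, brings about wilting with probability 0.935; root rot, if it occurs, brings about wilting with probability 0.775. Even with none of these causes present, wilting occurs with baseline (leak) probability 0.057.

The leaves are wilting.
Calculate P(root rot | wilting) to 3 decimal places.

P(root rot | wilting) ≈ 0.519

Under noisy-OR, P(wilting | causes) = 1 − (1−0.057)·∏(1−qᵢ) over the active causes.
Numerator (weight on configurations with root rot): 0.158826 + 0.077319 = 0.236145
The normalizing constant is 0.057·0.72·0.72 + 0.787825·0.72·0.28 + 0.938705·0.28·0.72 + 0.986209·0.28·0.28 = 0.454937
P(root rot | wilting) = 0.236145/0.454937 ≈ 0.519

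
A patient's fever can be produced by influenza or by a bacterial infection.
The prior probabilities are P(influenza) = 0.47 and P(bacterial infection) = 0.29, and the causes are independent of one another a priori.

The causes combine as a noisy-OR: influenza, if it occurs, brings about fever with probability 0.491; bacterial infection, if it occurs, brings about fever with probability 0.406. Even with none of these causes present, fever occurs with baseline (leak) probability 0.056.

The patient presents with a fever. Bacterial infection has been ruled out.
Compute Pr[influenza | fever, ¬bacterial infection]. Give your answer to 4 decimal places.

Pr[influenza | fever, ¬bacterial infection] ≈ 0.8916

Under noisy-OR, P(fever | causes) = 1 − (1−0.056)·∏(1−qᵢ) over the active causes.
P(fever | ¬bacterial infection) = 0.056·0.53 + 0.519504·0.47 = 0.029680 + 0.244167 = 0.273847
The influenza-present share is 0.519504·0.47 = 0.244167.
P(influenza | fever, ¬bacterial infection) = 0.244167 / 0.273847 ≈ 0.8916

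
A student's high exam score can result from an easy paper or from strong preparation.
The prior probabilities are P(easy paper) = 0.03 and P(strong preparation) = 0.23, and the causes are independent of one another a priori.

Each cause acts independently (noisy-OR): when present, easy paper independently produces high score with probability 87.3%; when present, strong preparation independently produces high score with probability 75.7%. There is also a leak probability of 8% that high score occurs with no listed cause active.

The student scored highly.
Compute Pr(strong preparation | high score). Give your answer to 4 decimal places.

Pr(strong preparation | high score) ≈ 0.6918

Under noisy-OR, P(high score | causes) = 1 − (1−0.08)·∏(1−qᵢ) over the active causes.
Weight on strong preparation=true, given the evidence: 0.173224 + 0.006704 = 0.179928
Normalizer over all consistent configurations: 0.08×0.97×0.77 + 0.77644×0.97×0.23 + 0.88316×0.03×0.77 + 0.971608×0.03×0.23 = 0.260081
P(strong preparation | high score) = 0.179928/0.260081 ≈ 0.6918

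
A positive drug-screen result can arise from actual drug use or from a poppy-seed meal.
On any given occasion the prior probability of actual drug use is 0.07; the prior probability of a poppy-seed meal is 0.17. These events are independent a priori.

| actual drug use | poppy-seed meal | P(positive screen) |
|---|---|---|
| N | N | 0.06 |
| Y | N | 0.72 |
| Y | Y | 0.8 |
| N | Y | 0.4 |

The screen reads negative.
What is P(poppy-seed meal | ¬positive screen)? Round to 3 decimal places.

Numerator (weight on configurations with poppy-seed meal): 0.094860 + 0.002380 = 0.097240
The normalizing constant is 0.94*0.93*0.83 + 0.6*0.93*0.17 + 0.28*0.07*0.83 + 0.2*0.07*0.17 = 0.839094
Posterior = 0.097240 / 0.839094 ≈ 0.116

P(poppy-seed meal | ¬positive screen) ≈ 0.116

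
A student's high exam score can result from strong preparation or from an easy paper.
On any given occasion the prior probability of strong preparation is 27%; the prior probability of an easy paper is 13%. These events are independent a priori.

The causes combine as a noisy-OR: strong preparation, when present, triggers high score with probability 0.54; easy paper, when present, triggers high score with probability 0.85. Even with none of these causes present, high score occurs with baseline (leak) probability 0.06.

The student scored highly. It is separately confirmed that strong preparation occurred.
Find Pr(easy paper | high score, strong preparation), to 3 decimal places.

Pr(easy paper | high score, strong preparation) ≈ 0.198

Under noisy-OR, P(high score | causes) = 1 − (1−0.06)·∏(1−qᵢ) over the active causes.
P(high score | strong preparation) = 0.5676×0.87 + 0.93514×0.13 = 0.493812 + 0.121568 = 0.615380
Restricting to configurations with easy paper present: 0.93514×0.13 = 0.121568.
P(easy paper | high score, strong preparation) = 0.121568 / 0.615380 ≈ 0.198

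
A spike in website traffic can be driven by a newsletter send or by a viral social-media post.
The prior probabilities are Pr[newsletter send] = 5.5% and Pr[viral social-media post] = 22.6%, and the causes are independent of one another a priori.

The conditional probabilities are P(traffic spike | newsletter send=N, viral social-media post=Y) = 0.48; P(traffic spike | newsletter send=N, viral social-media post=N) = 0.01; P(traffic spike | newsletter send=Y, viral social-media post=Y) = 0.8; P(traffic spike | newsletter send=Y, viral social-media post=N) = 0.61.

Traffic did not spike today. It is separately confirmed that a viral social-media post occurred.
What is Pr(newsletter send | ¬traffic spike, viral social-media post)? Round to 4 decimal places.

Numerator (weight on configurations with newsletter send): 0.2*0.055 = 0.011000
Denominator P(¬traffic spike | viral social-media post): 0.52*0.945 + 0.2*0.055 = 0.502400
Posterior = 0.011000 / 0.502400 ≈ 0.0219

Pr(newsletter send | ¬traffic spike, viral social-media post) ≈ 0.0219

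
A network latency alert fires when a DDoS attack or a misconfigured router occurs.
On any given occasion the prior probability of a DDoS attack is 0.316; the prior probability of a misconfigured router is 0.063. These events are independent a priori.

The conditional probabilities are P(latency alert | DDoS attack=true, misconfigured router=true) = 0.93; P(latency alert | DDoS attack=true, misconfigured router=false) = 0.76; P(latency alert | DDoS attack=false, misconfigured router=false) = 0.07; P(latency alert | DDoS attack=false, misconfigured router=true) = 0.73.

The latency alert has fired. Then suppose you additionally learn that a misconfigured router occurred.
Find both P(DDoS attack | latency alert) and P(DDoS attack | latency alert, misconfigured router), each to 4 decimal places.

P(DDoS attack | latency alert) ≈ 0.7614; P(DDoS attack | latency alert, misconfigured router) ≈ 0.3705

P(latency alert) = 0.07·0.684·0.937 + 0.73·0.684·0.063 + 0.76·0.316·0.937 + 0.93·0.316·0.063 = 0.044864 + 0.031457 + 0.225030 + 0.018514 = 0.319865
The DDoS attack-present share is 0.225030 + 0.018514 = 0.243544.
So P(DDoS attack | latency alert) = 0.243544/0.319865 ≈ 0.7614.

Now also conditioning on misconfigured router=true:
P(latency alert | misconfigured router) = 0.73·0.684 + 0.93·0.316 = 0.499320 + 0.293880 = 0.793200
The DDoS attack-present share is 0.93·0.316 = 0.293880.
P(DDoS attack | latency alert, misconfigured router) = 0.293880 / 0.793200 ≈ 0.3705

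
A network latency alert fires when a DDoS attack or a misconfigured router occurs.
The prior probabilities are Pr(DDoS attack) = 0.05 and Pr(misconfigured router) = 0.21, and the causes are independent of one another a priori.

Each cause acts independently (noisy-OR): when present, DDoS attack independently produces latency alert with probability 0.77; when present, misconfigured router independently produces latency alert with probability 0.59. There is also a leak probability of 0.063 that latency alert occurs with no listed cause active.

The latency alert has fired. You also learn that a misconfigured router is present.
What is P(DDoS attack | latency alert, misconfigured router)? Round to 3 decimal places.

P(DDoS attack | latency alert, misconfigured router) ≈ 0.072

Under noisy-OR, P(latency alert | causes) = 1 − (1−0.063)·∏(1−qᵢ) over the active causes.
Numerator (weight on configurations with DDoS attack): 0.911641×0.05 = 0.045582
The normalizing constant is 0.61583×0.95 + 0.911641×0.05 = 0.630621
P(DDoS attack | latency alert, misconfigured router) = 0.045582/0.630621 ≈ 0.072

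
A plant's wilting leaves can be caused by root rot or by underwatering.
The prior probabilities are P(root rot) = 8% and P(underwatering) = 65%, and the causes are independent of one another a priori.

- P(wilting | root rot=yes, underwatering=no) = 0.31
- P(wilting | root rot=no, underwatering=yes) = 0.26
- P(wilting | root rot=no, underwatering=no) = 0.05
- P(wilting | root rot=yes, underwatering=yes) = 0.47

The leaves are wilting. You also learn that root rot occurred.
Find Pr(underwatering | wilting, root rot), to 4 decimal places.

Pr(underwatering | wilting, root rot) ≈ 0.7379

For the numerator, keep only underwatering=true terms: 0.47×0.65 = 0.305500
Denominator P(wilting | root rot): 0.31×0.35 + 0.47×0.65 = 0.414000
Posterior = 0.305500 / 0.414000 ≈ 0.7379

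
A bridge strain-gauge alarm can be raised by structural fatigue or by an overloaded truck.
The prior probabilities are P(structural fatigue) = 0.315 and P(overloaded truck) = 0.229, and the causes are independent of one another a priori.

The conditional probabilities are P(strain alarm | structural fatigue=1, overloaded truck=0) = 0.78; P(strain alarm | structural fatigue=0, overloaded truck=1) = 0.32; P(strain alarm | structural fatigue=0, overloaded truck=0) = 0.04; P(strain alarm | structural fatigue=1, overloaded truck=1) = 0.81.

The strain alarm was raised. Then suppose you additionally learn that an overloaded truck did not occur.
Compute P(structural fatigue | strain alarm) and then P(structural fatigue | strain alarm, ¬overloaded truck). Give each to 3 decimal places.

P(strain alarm) = 0.04*0.685*0.771 + 0.32*0.685*0.229 + 0.78*0.315*0.771 + 0.81*0.315*0.229 = 0.021125 + 0.050197 + 0.189435 + 0.058429 = 0.319186
Restricting to configurations with structural fatigue present: 0.189435 + 0.058429 = 0.247864.
So P(structural fatigue | strain alarm) = 0.247864/0.319186 ≈ 0.777.

With the extra evidence:
By total probability over both values of structural fatigue:
  P(strain alarm | ¬overloaded truck) = 0.04×0.685 + 0.78×0.315
        = 0.027400 + 0.245700 = 0.273100
The terms with structural fatigue present sum to 0.245700, so
  P(structural fatigue | strain alarm, ¬overloaded truck) = 0.245700 / 0.273100 ≈ 0.900

P(structural fatigue | strain alarm) ≈ 0.777; P(structural fatigue | strain alarm, ¬overloaded truck) ≈ 0.900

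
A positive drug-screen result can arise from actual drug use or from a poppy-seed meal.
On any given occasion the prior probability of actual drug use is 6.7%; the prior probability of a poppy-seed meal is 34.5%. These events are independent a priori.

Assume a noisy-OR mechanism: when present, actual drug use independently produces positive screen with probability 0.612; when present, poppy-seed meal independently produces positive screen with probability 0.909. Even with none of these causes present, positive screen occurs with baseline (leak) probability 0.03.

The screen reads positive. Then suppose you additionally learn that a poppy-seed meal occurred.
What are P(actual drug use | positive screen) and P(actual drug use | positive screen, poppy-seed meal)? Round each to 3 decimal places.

P(actual drug use | positive screen) ≈ 0.137; P(actual drug use | positive screen, poppy-seed meal) ≈ 0.071

Under noisy-OR, P(positive screen | causes) = 1 − (1−0.03)·∏(1−qᵢ) over the active causes.
P(positive screen) = 0.03×0.933×0.655 + 0.91173×0.933×0.345 + 0.62364×0.067×0.655 + 0.965751×0.067×0.345 = 0.018333 + 0.293472 + 0.027368 + 0.022323 = 0.361496
Of this, 0.049691 comes from 0.027368 + 0.022323 (the actual drug use=true cases).
Hence the posterior is 0.049691/0.361496 ≈ 0.137.

With the extra evidence:
P(positive screen | poppy-seed meal) = 0.91173*0.933 + 0.965751*0.067 = 0.850644 + 0.064705 = 0.915349
The actual drug use-present share is 0.965751*0.067 = 0.064705.
So P(actual drug use | positive screen, poppy-seed meal) = 0.064705/0.915349 ≈ 0.071.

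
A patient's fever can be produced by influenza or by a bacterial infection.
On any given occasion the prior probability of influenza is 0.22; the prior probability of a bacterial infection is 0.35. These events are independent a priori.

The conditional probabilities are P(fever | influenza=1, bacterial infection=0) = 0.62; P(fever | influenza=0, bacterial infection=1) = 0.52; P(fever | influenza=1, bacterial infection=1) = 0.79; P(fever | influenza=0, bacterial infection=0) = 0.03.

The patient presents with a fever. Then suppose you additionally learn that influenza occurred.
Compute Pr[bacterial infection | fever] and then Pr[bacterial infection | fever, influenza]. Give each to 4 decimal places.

P(fever) = 0.03·0.78·0.65 + 0.52·0.78·0.35 + 0.62·0.22·0.65 + 0.79·0.22·0.35 = 0.015210 + 0.141960 + 0.088660 + 0.060830 = 0.306660
Of this, 0.202790 comes from 0.141960 + 0.060830 (the bacterial infection=true cases).
Hence the posterior is 0.202790/0.306660 ≈ 0.6613.

Now condition on the additional information:
Weight on bacterial infection=true, given the evidence: 0.79×0.35 = 0.276500
Denominator P(fever | influenza): 0.62×0.65 + 0.79×0.35 = 0.679500
Posterior = 0.276500 / 0.679500 ≈ 0.4069

Pr[bacterial infection | fever] ≈ 0.6613; Pr[bacterial infection | fever, influenza] ≈ 0.4069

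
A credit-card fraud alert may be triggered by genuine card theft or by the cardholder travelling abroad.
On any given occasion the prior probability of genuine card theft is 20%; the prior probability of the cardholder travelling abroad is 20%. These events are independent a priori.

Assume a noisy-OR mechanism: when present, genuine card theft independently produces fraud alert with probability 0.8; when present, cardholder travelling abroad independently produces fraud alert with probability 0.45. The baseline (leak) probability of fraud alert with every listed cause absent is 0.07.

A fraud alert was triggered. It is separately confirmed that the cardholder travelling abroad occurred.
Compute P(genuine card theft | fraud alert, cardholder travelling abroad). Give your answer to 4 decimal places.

P(genuine card theft | fraud alert, cardholder travelling abroad) ≈ 0.3148

Under noisy-OR, P(fraud alert | causes) = 1 − (1−0.07)·∏(1−qᵢ) over the active causes.
P(fraud alert | cardholder travelling abroad) = 0.4885·0.8 + 0.8977·0.2 = 0.390800 + 0.179540 = 0.570340
The genuine card theft-present share is 0.8977·0.2 = 0.179540.
Hence the posterior is 0.179540/0.570340 ≈ 0.3148.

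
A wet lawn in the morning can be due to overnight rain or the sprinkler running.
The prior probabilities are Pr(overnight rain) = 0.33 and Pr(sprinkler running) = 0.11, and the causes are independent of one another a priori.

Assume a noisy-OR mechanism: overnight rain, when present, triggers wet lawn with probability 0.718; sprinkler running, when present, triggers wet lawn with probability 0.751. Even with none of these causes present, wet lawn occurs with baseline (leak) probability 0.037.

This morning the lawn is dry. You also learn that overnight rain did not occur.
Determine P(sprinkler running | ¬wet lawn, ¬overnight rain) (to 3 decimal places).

Under noisy-OR, P(wet lawn | causes) = 1 − (1−0.037)·∏(1−qᵢ) over the active causes.
By total probability over both values of sprinkler running:
  P(¬wet lawn | ¬overnight rain) = 0.963×0.89 + 0.239787×0.11
        = 0.857070 + 0.026377 = 0.883447
Keeping only the sprinkler running-present terms gives 0.026377, so
  P(sprinkler running | ¬wet lawn, ¬overnight rain) = 0.026377 / 0.883447 ≈ 0.030

P(sprinkler running | ¬wet lawn, ¬overnight rain) ≈ 0.030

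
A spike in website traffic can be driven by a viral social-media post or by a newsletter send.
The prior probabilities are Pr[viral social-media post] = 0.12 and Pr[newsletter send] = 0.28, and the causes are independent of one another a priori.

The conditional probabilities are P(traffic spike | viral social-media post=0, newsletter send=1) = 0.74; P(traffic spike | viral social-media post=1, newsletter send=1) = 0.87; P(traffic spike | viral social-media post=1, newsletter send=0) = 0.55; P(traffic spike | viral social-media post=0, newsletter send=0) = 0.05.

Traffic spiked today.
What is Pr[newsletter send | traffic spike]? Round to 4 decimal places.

Pr[newsletter send | traffic spike] ≈ 0.7276

P(traffic spike) = 0.05*0.88*0.72 + 0.74*0.88*0.28 + 0.55*0.12*0.72 + 0.87*0.12*0.28 = 0.031680 + 0.182336 + 0.047520 + 0.029232 = 0.290768
Of this, 0.211568 comes from 0.182336 + 0.029232 (the newsletter send=true cases).
So P(newsletter send | traffic spike) = 0.211568/0.290768 ≈ 0.7276.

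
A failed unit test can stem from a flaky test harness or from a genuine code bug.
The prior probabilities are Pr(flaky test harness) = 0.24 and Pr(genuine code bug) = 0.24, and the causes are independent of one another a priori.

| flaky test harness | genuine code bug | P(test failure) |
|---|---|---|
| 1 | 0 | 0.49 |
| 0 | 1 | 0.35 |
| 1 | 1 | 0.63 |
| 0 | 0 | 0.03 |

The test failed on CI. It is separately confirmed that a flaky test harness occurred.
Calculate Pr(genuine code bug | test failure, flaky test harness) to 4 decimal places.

P(test failure | flaky test harness) = 0.49×0.76 + 0.63×0.24 = 0.372400 + 0.151200 = 0.523600
The genuine code bug-present share is 0.63×0.24 = 0.151200.
So P(genuine code bug | test failure, flaky test harness) = 0.151200/0.523600 ≈ 0.2888.

Pr(genuine code bug | test failure, flaky test harness) ≈ 0.2888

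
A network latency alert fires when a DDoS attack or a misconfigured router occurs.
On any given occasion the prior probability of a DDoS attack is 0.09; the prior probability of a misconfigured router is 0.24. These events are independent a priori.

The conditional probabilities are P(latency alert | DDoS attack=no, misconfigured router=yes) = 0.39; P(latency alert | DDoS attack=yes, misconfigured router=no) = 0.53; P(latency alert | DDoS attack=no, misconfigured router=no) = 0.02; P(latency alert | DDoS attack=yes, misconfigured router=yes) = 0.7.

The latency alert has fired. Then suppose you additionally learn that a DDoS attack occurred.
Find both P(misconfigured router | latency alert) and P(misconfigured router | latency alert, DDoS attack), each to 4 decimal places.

P(misconfigured router | latency alert) ≈ 0.6670; P(misconfigured router | latency alert, DDoS attack) ≈ 0.2943

Weight on misconfigured router=true, given the evidence: 0.085176 + 0.015120 = 0.100296
Normalizer over all consistent configurations: 0.02*0.91*0.76 + 0.39*0.91*0.24 + 0.53*0.09*0.76 + 0.7*0.09*0.24 = 0.150380
Posterior = 0.100296 / 0.150380 ≈ 0.6670

Now condition on the additional information:
Sum P(latency alert|·) weighted by the priors over both values of misconfigured router:
  P(latency alert | DDoS attack) = 0.53·0.76 + 0.7·0.24
        = 0.402800 + 0.168000 = 0.570800
Keeping only the misconfigured router-present terms gives 0.168000, so
  P(misconfigured router | latency alert, DDoS attack) = 0.168000 / 0.570800 ≈ 0.2943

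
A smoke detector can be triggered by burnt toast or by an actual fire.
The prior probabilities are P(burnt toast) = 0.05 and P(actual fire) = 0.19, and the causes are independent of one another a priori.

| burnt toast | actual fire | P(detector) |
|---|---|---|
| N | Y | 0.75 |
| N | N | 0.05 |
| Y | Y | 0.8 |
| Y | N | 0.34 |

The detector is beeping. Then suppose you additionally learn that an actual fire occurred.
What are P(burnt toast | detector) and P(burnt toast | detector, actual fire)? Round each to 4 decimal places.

P(burnt toast | detector) ≈ 0.1095; P(burnt toast | detector, actual fire) ≈ 0.0532

For the numerator, keep only burnt toast=true terms: 0.013770 + 0.007600 = 0.021370
Normalizer over all consistent configurations: 0.05×0.95×0.81 + 0.75×0.95×0.19 + 0.34×0.05×0.81 + 0.8×0.05×0.19 = 0.195220
P(burnt toast | detector) = 0.021370/0.195220 ≈ 0.1095

With the extra evidence:
Numerator (weight on configurations with burnt toast): 0.8*0.05 = 0.040000
Normalizer over all consistent configurations: 0.75*0.95 + 0.8*0.05 = 0.752500
P(burnt toast | detector, actual fire) = 0.040000/0.752500 ≈ 0.0532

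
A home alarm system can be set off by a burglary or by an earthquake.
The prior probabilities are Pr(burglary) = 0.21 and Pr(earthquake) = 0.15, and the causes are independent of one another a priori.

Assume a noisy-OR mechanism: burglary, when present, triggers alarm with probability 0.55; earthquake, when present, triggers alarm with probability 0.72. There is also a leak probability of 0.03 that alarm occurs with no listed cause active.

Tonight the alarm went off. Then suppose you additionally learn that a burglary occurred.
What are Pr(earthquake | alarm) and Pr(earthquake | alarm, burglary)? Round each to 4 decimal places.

Under noisy-OR, P(alarm | causes) = 1 − (1−0.03)·∏(1−qᵢ) over the active causes.
Enumerate the 4 (burglary, earthquake) configurations and weight by the priors:
  P(alarm) = 0.03×0.79×0.85 + 0.7284×0.79×0.15 + 0.5635×0.21×0.85 + 0.87778×0.21×0.15
        = 0.020145 + 0.086315 + 0.100585 + 0.027650 = 0.234695
Keeping only the earthquake-present terms gives 0.113965, so
  P(earthquake | alarm) = 0.113965 / 0.234695 ≈ 0.4856

Now also conditioning on burglary=true:
Weight on earthquake=true, given the evidence: 0.87778*0.15 = 0.131667
Normalizer over all consistent configurations: 0.5635*0.85 + 0.87778*0.15 = 0.610642
Posterior = 0.131667 / 0.610642 ≈ 0.2156
This is intercausal reasoning (explaining away): once burglary accounts for the alarm, earthquake becomes less likely.

Pr(earthquake | alarm) ≈ 0.4856; Pr(earthquake | alarm, burglary) ≈ 0.2156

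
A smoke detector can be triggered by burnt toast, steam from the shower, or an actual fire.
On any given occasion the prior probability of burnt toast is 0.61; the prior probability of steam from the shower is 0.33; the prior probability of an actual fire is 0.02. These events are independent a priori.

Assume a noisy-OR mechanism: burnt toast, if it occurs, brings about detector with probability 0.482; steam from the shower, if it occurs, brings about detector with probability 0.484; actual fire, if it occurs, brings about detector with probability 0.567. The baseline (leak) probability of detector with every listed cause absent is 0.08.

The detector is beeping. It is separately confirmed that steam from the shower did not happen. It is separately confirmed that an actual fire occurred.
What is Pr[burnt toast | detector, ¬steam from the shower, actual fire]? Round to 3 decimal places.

Pr[burnt toast | detector, ¬steam from the shower, actual fire] ≈ 0.674

Under noisy-OR, P(detector | causes) = 1 − (1−0.08)·∏(1−qᵢ) over the active causes.
Weight on burnt toast=true, given the evidence: 0.79365×0.61 = 0.484126
The normalizing constant is 0.60164×0.39 + 0.79365×0.61 = 0.718766
P(burnt toast | detector, ¬steam from the shower, actual fire) = 0.484126/0.718766 ≈ 0.674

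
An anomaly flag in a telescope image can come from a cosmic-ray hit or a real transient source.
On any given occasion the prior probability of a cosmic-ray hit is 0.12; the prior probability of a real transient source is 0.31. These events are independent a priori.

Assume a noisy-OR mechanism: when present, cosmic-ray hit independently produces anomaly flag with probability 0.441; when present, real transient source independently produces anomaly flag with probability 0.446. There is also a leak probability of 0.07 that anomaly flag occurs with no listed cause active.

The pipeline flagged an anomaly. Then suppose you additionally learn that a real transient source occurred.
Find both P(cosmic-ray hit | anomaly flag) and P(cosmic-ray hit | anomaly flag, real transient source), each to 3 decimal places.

P(cosmic-ray hit | anomaly flag) ≈ 0.275; P(cosmic-ray hit | anomaly flag, real transient source) ≈ 0.167

Under noisy-OR, P(anomaly flag | causes) = 1 − (1−0.07)·∏(1−qᵢ) over the active causes.
By total probability over the 4 (cosmic-ray hit, real transient source) configurations:
  P(anomaly flag) = 0.07*0.88*0.69 + 0.48478*0.88*0.31 + 0.48013*0.12*0.69 + 0.711992*0.12*0.31
        = 0.042504 + 0.132248 + 0.039755 + 0.026486 = 0.240993
Keeping only the cosmic-ray hit-present terms gives 0.066241, so
  P(cosmic-ray hit | anomaly flag) = 0.066241 / 0.240993 ≈ 0.275

With the extra evidence:
Sum P(anomaly flag|·) weighted by the priors over both values of cosmic-ray hit:
  P(anomaly flag | real transient source) = 0.48478*0.88 + 0.711992*0.12
        = 0.426606 + 0.085439 = 0.512045
The terms with cosmic-ray hit present sum to 0.085439, so
  P(cosmic-ray hit | anomaly flag, real transient source) = 0.085439 / 0.512045 ≈ 0.167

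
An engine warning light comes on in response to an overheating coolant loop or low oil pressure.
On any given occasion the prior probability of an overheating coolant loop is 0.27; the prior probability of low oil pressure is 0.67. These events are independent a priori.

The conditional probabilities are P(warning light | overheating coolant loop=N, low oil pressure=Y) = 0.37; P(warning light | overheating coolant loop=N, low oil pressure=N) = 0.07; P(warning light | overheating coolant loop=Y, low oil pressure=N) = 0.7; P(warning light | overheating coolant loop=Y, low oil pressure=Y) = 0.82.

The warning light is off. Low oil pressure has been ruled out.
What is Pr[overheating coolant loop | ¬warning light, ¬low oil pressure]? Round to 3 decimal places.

Pr[overheating coolant loop | ¬warning light, ¬low oil pressure] ≈ 0.107

P(¬warning light | ¬low oil pressure) = 0.93·0.73 + 0.3·0.27 = 0.678900 + 0.081000 = 0.759900
Of this, 0.081000 comes from 0.3·0.27 (the overheating coolant loop=true cases).
P(overheating coolant loop | ¬warning light, ¬low oil pressure) = 0.081000 / 0.759900 ≈ 0.107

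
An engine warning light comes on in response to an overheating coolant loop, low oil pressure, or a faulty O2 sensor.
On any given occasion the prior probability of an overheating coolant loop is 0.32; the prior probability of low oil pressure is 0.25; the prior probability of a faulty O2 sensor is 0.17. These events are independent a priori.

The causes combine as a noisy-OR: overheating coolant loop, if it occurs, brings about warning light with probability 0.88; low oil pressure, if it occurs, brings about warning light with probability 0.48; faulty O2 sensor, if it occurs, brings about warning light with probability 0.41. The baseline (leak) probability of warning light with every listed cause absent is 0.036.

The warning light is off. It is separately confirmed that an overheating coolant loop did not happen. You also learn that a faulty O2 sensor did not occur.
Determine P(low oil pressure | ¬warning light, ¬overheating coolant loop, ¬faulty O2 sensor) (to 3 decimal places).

P(low oil pressure | ¬warning light, ¬overheating coolant loop, ¬faulty O2 sensor) ≈ 0.148

Under noisy-OR, P(warning light | causes) = 1 − (1−0.036)·∏(1−qᵢ) over the active causes.
P(¬warning light | ¬overheating coolant loop, ¬faulty O2 sensor) = 0.964*0.75 + 0.50128*0.25 = 0.723000 + 0.125320 = 0.848320
Restricting to configurations with low oil pressure present: 0.50128*0.25 = 0.125320.
P(low oil pressure | ¬warning light, ¬overheating coolant loop, ¬faulty O2 sensor) = 0.125320 / 0.848320 ≈ 0.148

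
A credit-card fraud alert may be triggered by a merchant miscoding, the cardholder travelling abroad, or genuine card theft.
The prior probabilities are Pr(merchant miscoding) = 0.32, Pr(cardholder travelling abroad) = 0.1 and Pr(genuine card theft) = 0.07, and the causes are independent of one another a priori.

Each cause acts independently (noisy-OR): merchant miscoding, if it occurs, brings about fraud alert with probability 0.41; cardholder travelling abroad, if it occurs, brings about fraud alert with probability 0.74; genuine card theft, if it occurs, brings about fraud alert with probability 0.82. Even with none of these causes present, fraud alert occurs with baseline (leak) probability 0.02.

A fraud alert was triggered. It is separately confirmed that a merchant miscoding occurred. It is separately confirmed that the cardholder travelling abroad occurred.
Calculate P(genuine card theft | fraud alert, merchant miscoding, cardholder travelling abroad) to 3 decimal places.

P(genuine card theft | fraud alert, merchant miscoding, cardholder travelling abroad) ≈ 0.079

Under noisy-OR, P(fraud alert | causes) = 1 − (1−0.02)·∏(1−qᵢ) over the active causes.
By total probability over both values of genuine card theft:
  P(fraud alert | merchant miscoding, cardholder travelling abroad) = 0.849668×0.93 + 0.97294×0.07
        = 0.790191 + 0.068106 = 0.858297
Keeping only the genuine card theft-present terms gives 0.068106, so
  P(genuine card theft | fraud alert, merchant miscoding, cardholder travelling abroad) = 0.068106 / 0.858297 ≈ 0.079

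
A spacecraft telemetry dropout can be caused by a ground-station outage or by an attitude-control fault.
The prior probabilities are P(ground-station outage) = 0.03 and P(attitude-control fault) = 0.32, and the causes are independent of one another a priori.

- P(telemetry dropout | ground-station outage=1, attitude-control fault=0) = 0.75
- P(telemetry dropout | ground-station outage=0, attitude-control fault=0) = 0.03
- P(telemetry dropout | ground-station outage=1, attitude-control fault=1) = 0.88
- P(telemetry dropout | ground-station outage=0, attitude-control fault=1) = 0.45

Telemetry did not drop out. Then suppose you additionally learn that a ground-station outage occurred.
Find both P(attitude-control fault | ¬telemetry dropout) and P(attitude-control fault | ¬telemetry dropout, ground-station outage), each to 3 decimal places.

Sum P(¬telemetry dropout|·) weighted by the priors over the 4 (ground-station outage, attitude-control fault) configurations:
  P(¬telemetry dropout) = 0.97*0.97*0.68 + 0.55*0.97*0.32 + 0.25*0.03*0.68 + 0.12*0.03*0.32
        = 0.639812 + 0.170720 + 0.005100 + 0.001152 = 0.816784
Configurations with attitude-control fault contribute 0.171872, so
  P(attitude-control fault | ¬telemetry dropout) = 0.171872 / 0.816784 ≈ 0.210

Now also conditioning on ground-station outage=true:
Sum P(¬telemetry dropout|·) weighted by the priors over both values of attitude-control fault:
  P(¬telemetry dropout | ground-station outage) = 0.25·0.68 + 0.12·0.32
        = 0.170000 + 0.038400 = 0.208400
The terms with attitude-control fault present sum to 0.038400, so
  P(attitude-control fault | ¬telemetry dropout, ground-station outage) = 0.038400 / 0.208400 ≈ 0.184

P(attitude-control fault | ¬telemetry dropout) ≈ 0.210; P(attitude-control fault | ¬telemetry dropout, ground-station outage) ≈ 0.184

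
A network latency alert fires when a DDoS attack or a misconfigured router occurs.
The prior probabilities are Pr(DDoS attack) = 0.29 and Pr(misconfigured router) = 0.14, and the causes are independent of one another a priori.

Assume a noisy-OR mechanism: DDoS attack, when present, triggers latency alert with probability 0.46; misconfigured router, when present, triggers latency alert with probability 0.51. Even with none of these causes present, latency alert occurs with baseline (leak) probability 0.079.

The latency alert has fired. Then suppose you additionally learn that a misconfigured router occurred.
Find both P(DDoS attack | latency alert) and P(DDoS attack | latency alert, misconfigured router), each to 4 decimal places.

P(DDoS attack | latency alert) ≈ 0.6029; P(DDoS attack | latency alert, misconfigured router) ≈ 0.3602

Under noisy-OR, P(latency alert | causes) = 1 − (1−0.079)·∏(1−qᵢ) over the active causes.
Numerator (weight on configurations with DDoS attack): 0.125363 + 0.030706 = 0.156069
Normalizer over all consistent configurations: 0.079·0.71·0.86 + 0.54871·0.71·0.14 + 0.50266·0.29·0.86 + 0.756303·0.29·0.14 = 0.258848
P(DDoS attack | latency alert) = 0.156069/0.258848 ≈ 0.6029

Now condition on the additional information:
P(latency alert | misconfigured router) = 0.54871*0.71 + 0.756303*0.29 = 0.389584 + 0.219328 = 0.608912
The DDoS attack-present share is 0.756303*0.29 = 0.219328.
Hence the posterior is 0.219328/0.608912 ≈ 0.3602.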